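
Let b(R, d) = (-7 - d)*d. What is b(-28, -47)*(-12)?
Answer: 22560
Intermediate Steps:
b(R, d) = d*(-7 - d)
b(-28, -47)*(-12) = -1*(-47)*(7 - 47)*(-12) = -1*(-47)*(-40)*(-12) = -1880*(-12) = 22560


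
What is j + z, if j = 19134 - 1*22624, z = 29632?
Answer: 26142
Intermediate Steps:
j = -3490 (j = 19134 - 22624 = -3490)
j + z = -3490 + 29632 = 26142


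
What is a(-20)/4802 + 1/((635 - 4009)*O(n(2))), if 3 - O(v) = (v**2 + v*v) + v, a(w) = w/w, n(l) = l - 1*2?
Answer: 190/1735923 ≈ 0.00010945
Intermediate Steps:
n(l) = -2 + l (n(l) = l - 2 = -2 + l)
a(w) = 1
O(v) = 3 - v - 2*v**2 (O(v) = 3 - ((v**2 + v*v) + v) = 3 - ((v**2 + v**2) + v) = 3 - (2*v**2 + v) = 3 - (v + 2*v**2) = 3 + (-v - 2*v**2) = 3 - v - 2*v**2)
a(-20)/4802 + 1/((635 - 4009)*O(n(2))) = 1/4802 + 1/((635 - 4009)*(3 - (-2 + 2) - 2*(-2 + 2)**2)) = 1*(1/4802) + 1/((-3374)*(3 - 1*0 - 2*0**2)) = 1/4802 - 1/(3374*(3 + 0 - 2*0)) = 1/4802 - 1/(3374*(3 + 0 + 0)) = 1/4802 - 1/3374/3 = 1/4802 - 1/3374*1/3 = 1/4802 - 1/10122 = 190/1735923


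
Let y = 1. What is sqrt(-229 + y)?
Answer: 2*I*sqrt(57) ≈ 15.1*I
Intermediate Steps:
sqrt(-229 + y) = sqrt(-229 + 1) = sqrt(-228) = 2*I*sqrt(57)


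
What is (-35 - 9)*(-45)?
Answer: 1980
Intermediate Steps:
(-35 - 9)*(-45) = -44*(-45) = 1980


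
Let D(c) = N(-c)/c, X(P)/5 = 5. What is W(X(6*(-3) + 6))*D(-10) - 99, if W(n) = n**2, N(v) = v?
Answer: -724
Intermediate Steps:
X(P) = 25 (X(P) = 5*5 = 25)
D(c) = -1 (D(c) = (-c)/c = -1)
W(X(6*(-3) + 6))*D(-10) - 99 = 25**2*(-1) - 99 = 625*(-1) - 99 = -625 - 99 = -724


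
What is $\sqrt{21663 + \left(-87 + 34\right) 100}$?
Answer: $\sqrt{16363} \approx 127.92$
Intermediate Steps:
$\sqrt{21663 + \left(-87 + 34\right) 100} = \sqrt{21663 - 5300} = \sqrt{16363}$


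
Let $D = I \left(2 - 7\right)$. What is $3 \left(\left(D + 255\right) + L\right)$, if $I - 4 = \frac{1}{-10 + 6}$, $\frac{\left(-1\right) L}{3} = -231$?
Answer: $\frac{11151}{4} \approx 2787.8$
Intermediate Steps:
$L = 693$ ($L = \left(-3\right) \left(-231\right) = 693$)
$I = \frac{15}{4}$ ($I = 4 + \frac{1}{-10 + 6} = 4 + \frac{1}{-4} = 4 - \frac{1}{4} = \frac{15}{4} \approx 3.75$)
$D = - \frac{75}{4}$ ($D = \frac{15 \left(2 - 7\right)}{4} = \frac{15}{4} \left(-5\right) = - \frac{75}{4} \approx -18.75$)
$3 \left(\left(D + 255\right) + L\right) = 3 \left(\left(- \frac{75}{4} + 255\right) + 693\right) = 3 \left(\frac{945}{4} + 693\right) = 3 \cdot \frac{3717}{4} = \frac{11151}{4}$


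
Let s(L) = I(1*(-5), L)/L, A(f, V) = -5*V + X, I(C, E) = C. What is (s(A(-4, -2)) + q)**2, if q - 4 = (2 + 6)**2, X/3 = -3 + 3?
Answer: 18225/4 ≈ 4556.3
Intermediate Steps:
X = 0 (X = 3*(-3 + 3) = 3*0 = 0)
A(f, V) = -5*V (A(f, V) = -5*V + 0 = -5*V)
s(L) = -5/L (s(L) = (1*(-5))/L = -5/L)
q = 68 (q = 4 + (2 + 6)**2 = 4 + 8**2 = 4 + 64 = 68)
(s(A(-4, -2)) + q)**2 = (-5/((-5*(-2))) + 68)**2 = (-5/10 + 68)**2 = (-5*1/10 + 68)**2 = (-1/2 + 68)**2 = (135/2)**2 = 18225/4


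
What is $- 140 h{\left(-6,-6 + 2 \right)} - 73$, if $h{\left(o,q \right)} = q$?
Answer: $487$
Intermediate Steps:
$- 140 h{\left(-6,-6 + 2 \right)} - 73 = - 140 \left(-6 + 2\right) - 73 = \left(-140\right) \left(-4\right) - 73 = 560 - 73 = 487$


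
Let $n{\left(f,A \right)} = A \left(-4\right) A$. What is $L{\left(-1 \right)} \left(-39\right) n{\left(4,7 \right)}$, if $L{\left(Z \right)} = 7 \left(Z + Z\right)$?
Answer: $-107016$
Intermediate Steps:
$n{\left(f,A \right)} = - 4 A^{2}$ ($n{\left(f,A \right)} = - 4 A A = - 4 A^{2}$)
$L{\left(Z \right)} = 14 Z$ ($L{\left(Z \right)} = 7 \cdot 2 Z = 14 Z$)
$L{\left(-1 \right)} \left(-39\right) n{\left(4,7 \right)} = 14 \left(-1\right) \left(-39\right) \left(- 4 \cdot 7^{2}\right) = \left(-14\right) \left(-39\right) \left(\left(-4\right) 49\right) = 546 \left(-196\right) = -107016$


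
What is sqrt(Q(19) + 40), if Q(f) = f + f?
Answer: sqrt(78) ≈ 8.8318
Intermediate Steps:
Q(f) = 2*f
sqrt(Q(19) + 40) = sqrt(2*19 + 40) = sqrt(38 + 40) = sqrt(78)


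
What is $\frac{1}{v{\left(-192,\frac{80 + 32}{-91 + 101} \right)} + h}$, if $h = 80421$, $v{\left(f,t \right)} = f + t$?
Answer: $\frac{5}{401201} \approx 1.2463 \cdot 10^{-5}$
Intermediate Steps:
$\frac{1}{v{\left(-192,\frac{80 + 32}{-91 + 101} \right)} + h} = \frac{1}{\left(-192 + \frac{80 + 32}{-91 + 101}\right) + 80421} = \frac{1}{\left(-192 + \frac{112}{10}\right) + 80421} = \frac{1}{\left(-192 + 112 \cdot \frac{1}{10}\right) + 80421} = \frac{1}{\left(-192 + \frac{56}{5}\right) + 80421} = \frac{1}{- \frac{904}{5} + 80421} = \frac{1}{\frac{401201}{5}} = \frac{5}{401201}$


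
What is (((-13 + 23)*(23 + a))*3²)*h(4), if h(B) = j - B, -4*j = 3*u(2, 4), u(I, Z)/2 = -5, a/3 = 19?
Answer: 25200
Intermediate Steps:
a = 57 (a = 3*19 = 57)
u(I, Z) = -10 (u(I, Z) = 2*(-5) = -10)
j = 15/2 (j = -3*(-10)/4 = -¼*(-30) = 15/2 ≈ 7.5000)
h(B) = 15/2 - B
(((-13 + 23)*(23 + a))*3²)*h(4) = (((-13 + 23)*(23 + 57))*3²)*(15/2 - 1*4) = ((10*80)*9)*(15/2 - 4) = (800*9)*(7/2) = 7200*(7/2) = 25200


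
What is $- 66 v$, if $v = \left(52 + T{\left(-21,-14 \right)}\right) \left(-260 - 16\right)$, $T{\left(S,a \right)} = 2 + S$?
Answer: $601128$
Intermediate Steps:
$v = -9108$ ($v = \left(52 + \left(2 - 21\right)\right) \left(-260 - 16\right) = \left(52 - 19\right) \left(-276\right) = 33 \left(-276\right) = -9108$)
$- 66 v = \left(-66\right) \left(-9108\right) = 601128$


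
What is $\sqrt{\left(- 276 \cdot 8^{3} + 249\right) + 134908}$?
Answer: $i \sqrt{6155} \approx 78.454 i$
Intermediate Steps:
$\sqrt{\left(- 276 \cdot 8^{3} + 249\right) + 134908} = \sqrt{\left(\left(-276\right) 512 + 249\right) + 134908} = \sqrt{\left(-141312 + 249\right) + 134908} = \sqrt{-141063 + 134908} = \sqrt{-6155} = i \sqrt{6155}$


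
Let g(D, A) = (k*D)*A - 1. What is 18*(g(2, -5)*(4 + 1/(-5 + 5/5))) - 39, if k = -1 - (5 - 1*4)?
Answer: 2487/2 ≈ 1243.5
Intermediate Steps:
k = -2 (k = -1 - (5 - 4) = -1 - 1*1 = -1 - 1 = -2)
g(D, A) = -1 - 2*A*D (g(D, A) = (-2*D)*A - 1 = -2*A*D - 1 = -1 - 2*A*D)
18*(g(2, -5)*(4 + 1/(-5 + 5/5))) - 39 = 18*((-1 - 2*(-5)*2)*(4 + 1/(-5 + 5/5))) - 39 = 18*((-1 + 20)*(4 + 1/(-5 + 5*(1/5)))) - 39 = 18*(19*(4 + 1/(-5 + 1))) - 39 = 18*(19*(4 + 1/(-4))) - 39 = 18*(19*(4 - 1/4)) - 39 = 18*(19*(15/4)) - 39 = 18*(285/4) - 39 = 2565/2 - 39 = 2487/2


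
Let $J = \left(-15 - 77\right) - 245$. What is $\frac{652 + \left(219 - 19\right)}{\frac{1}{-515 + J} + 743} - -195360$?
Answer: $\frac{123670443504}{633035} \approx 1.9536 \cdot 10^{5}$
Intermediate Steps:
$J = -337$ ($J = -92 - 245 = -337$)
$\frac{652 + \left(219 - 19\right)}{\frac{1}{-515 + J} + 743} - -195360 = \frac{652 + \left(219 - 19\right)}{\frac{1}{-515 - 337} + 743} - -195360 = \frac{652 + 200}{\frac{1}{-852} + 743} + 195360 = \frac{852}{- \frac{1}{852} + 743} + 195360 = \frac{852}{\frac{633035}{852}} + 195360 = 852 \cdot \frac{852}{633035} + 195360 = \frac{725904}{633035} + 195360 = \frac{123670443504}{633035}$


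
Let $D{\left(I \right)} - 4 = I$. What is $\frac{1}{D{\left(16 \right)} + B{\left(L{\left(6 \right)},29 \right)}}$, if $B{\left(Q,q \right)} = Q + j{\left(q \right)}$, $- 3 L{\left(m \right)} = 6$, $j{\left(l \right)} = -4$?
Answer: $\frac{1}{14} \approx 0.071429$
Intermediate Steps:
$D{\left(I \right)} = 4 + I$
$L{\left(m \right)} = -2$ ($L{\left(m \right)} = \left(- \frac{1}{3}\right) 6 = -2$)
$B{\left(Q,q \right)} = -4 + Q$ ($B{\left(Q,q \right)} = Q - 4 = -4 + Q$)
$\frac{1}{D{\left(16 \right)} + B{\left(L{\left(6 \right)},29 \right)}} = \frac{1}{\left(4 + 16\right) - 6} = \frac{1}{20 - 6} = \frac{1}{14}$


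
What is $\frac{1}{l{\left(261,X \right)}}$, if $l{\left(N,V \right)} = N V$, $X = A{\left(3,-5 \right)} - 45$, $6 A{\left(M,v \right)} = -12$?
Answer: $- \frac{1}{12267} \approx -8.1519 \cdot 10^{-5}$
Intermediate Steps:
$A{\left(M,v \right)} = -2$ ($A{\left(M,v \right)} = \frac{1}{6} \left(-12\right) = -2$)
$X = -47$ ($X = -2 - 45 = -47$)
$\frac{1}{l{\left(261,X \right)}} = \frac{1}{261 \left(-47\right)} = \frac{1}{-12267} = - \frac{1}{12267}$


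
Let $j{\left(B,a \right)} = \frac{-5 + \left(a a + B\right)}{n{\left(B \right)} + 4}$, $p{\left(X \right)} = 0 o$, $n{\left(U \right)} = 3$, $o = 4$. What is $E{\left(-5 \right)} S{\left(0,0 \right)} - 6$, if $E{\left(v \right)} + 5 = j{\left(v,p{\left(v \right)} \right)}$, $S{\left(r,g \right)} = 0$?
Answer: $-6$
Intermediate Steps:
$p{\left(X \right)} = 0$ ($p{\left(X \right)} = 0 \cdot 4 = 0$)
$j{\left(B,a \right)} = - \frac{5}{7} + \frac{B}{7} + \frac{a^{2}}{7}$ ($j{\left(B,a \right)} = \frac{-5 + \left(a a + B\right)}{3 + 4} = \frac{-5 + \left(a^{2} + B\right)}{7} = \left(-5 + \left(B + a^{2}\right)\right) \frac{1}{7} = \left(-5 + B + a^{2}\right) \frac{1}{7} = - \frac{5}{7} + \frac{B}{7} + \frac{a^{2}}{7}$)
$E{\left(v \right)} = - \frac{40}{7} + \frac{v}{7}$ ($E{\left(v \right)} = -5 + \left(- \frac{5}{7} + \frac{v}{7} + \frac{0^{2}}{7}\right) = -5 + \left(- \frac{5}{7} + \frac{v}{7} + \frac{1}{7} \cdot 0\right) = -5 + \left(- \frac{5}{7} + \frac{v}{7} + 0\right) = -5 + \left(- \frac{5}{7} + \frac{v}{7}\right) = - \frac{40}{7} + \frac{v}{7}$)
$E{\left(-5 \right)} S{\left(0,0 \right)} - 6 = \left(- \frac{40}{7} + \frac{1}{7} \left(-5\right)\right) 0 - 6 = \left(- \frac{40}{7} - \frac{5}{7}\right) 0 - 6 = \left(- \frac{45}{7}\right) 0 - 6 = 0 - 6 = -6$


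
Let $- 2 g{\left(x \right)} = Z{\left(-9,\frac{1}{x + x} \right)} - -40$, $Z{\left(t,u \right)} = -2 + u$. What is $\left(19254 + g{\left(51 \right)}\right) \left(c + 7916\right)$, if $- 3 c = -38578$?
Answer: $\frac{122281711057}{306} \approx 3.9961 \cdot 10^{8}$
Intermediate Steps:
$c = \frac{38578}{3}$ ($c = \left(- \frac{1}{3}\right) \left(-38578\right) = \frac{38578}{3} \approx 12859.0$)
$g{\left(x \right)} = -19 - \frac{1}{4 x}$ ($g{\left(x \right)} = - \frac{\left(-2 + \frac{1}{x + x}\right) - -40}{2} = - \frac{\left(-2 + \frac{1}{2 x}\right) + 40}{2} = - \frac{38 + \frac{1}{2 x}}{2} = -19 - \frac{1}{4 x}$)
$\left(19254 + g{\left(51 \right)}\right) \left(c + 7916\right) = \left(19254 - \left(19 + \frac{1}{4 \cdot 51}\right)\right) \left(\frac{38578}{3} + 7916\right) = \left(19254 - \frac{3877}{204}\right) \frac{62326}{3} = \frac{3923939}{204} \cdot \frac{62326}{3} = \frac{122281711057}{306}$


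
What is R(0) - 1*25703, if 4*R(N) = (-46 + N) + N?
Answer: -51429/2 ≈ -25715.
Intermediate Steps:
R(N) = -23/2 + N/2 (R(N) = ((-46 + N) + N)/4 = (-46 + 2*N)/4 = -23/2 + N/2)
R(0) - 1*25703 = (-23/2 + (½)*0) - 1*25703 = (-23/2 + 0) - 25703 = -23/2 - 25703 = -51429/2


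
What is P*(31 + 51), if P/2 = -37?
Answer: -6068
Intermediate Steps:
P = -74 (P = 2*(-37) = -74)
P*(31 + 51) = -74*(31 + 51) = -74*82 = -6068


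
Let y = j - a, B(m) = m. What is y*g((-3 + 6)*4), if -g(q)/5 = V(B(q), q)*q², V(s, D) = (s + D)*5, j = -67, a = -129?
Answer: -5356800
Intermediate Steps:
y = 62 (y = -67 - 1*(-129) = -67 + 129 = 62)
V(s, D) = 5*D + 5*s (V(s, D) = (D + s)*5 = 5*D + 5*s)
g(q) = -50*q³ (g(q) = -5*(5*q + 5*q)*q² = -5*10*q*q² = -50*q³)
y*g((-3 + 6)*4) = 62*(-50*64*(-3 + 6)³) = 62*(-50*(3*4)³) = 62*(-50*12³) = 62*(-50*1728) = 62*(-86400) = -5356800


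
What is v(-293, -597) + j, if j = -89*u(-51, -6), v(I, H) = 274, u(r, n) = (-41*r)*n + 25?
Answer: 1114643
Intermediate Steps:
u(r, n) = 25 - 41*n*r (u(r, n) = -41*n*r + 25 = 25 - 41*n*r)
j = 1114369 (j = -89*(25 - 41*(-6)*(-51)) = -89*(25 - 12546) = -89*(-12521) = 1114369)
v(-293, -597) + j = 274 + 1114369 = 1114643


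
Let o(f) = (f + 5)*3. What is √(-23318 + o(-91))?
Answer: 2*I*√5894 ≈ 153.54*I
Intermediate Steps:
o(f) = 15 + 3*f (o(f) = (5 + f)*3 = 15 + 3*f)
√(-23318 + o(-91)) = √(-23318 + (15 + 3*(-91))) = √(-23318 + (15 - 273)) = √(-23318 - 258) = √(-23576) = 2*I*√5894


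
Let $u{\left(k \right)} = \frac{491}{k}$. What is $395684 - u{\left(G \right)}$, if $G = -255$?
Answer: $\frac{100899911}{255} \approx 3.9569 \cdot 10^{5}$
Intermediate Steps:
$395684 - u{\left(G \right)} = 395684 - \frac{491}{-255} = 395684 - 491 \left(- \frac{1}{255}\right) = 395684 - - \frac{491}{255} = 395684 + \frac{491}{255} = \frac{100899911}{255}$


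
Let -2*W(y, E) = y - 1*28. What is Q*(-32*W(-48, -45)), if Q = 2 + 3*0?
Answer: -2432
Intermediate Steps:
W(y, E) = 14 - y/2 (W(y, E) = -(y - 1*28)/2 = -(y - 28)/2 = -(-28 + y)/2 = 14 - y/2)
Q = 2 (Q = 2 + 0 = 2)
Q*(-32*W(-48, -45)) = 2*(-32*(14 - ½*(-48))) = 2*(-32*(14 + 24)) = 2*(-32*38) = 2*(-1216) = -2432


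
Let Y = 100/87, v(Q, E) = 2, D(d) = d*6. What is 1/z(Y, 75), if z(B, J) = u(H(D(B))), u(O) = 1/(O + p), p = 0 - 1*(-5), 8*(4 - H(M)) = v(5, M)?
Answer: 35/4 ≈ 8.7500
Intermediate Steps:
D(d) = 6*d
H(M) = 15/4 (H(M) = 4 - ⅛*2 = 4 - ¼ = 15/4)
p = 5 (p = 0 + 5 = 5)
Y = 100/87 (Y = 100*(1/87) = 100/87 ≈ 1.1494)
u(O) = 1/(5 + O) (u(O) = 1/(O + 5) = 1/(5 + O))
z(B, J) = 4/35 (z(B, J) = 1/(5 + 15/4) = 1/(35/4) = 4/35)
1/z(Y, 75) = 1/(4/35) = 35/4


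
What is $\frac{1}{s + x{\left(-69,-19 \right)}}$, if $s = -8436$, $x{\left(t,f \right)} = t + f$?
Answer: $- \frac{1}{8524} \approx -0.00011732$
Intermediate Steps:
$x{\left(t,f \right)} = f + t$
$\frac{1}{s + x{\left(-69,-19 \right)}} = \frac{1}{-8436 - 88} = \frac{1}{-8524} = - \frac{1}{8524}$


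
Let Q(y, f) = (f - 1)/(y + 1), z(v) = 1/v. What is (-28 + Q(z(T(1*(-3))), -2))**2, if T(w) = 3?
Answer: 14641/16 ≈ 915.06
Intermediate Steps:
Q(y, f) = (-1 + f)/(1 + y)
(-28 + Q(z(T(1*(-3))), -2))**2 = (-28 + (-1 - 2)/(1 + 1/3))**2 = (-28 - 3/(1 + 1/3))**2 = (-28 - 3/(4/3))**2 = (-28 + (3/4)*(-3))**2 = (-28 - 9/4)**2 = (-121/4)**2 = 14641/16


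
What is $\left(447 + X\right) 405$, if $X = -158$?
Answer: $117045$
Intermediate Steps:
$\left(447 + X\right) 405 = \left(447 - 158\right) 405 = 289 \cdot 405 = 117045$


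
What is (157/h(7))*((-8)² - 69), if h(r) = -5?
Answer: 157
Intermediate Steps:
(157/h(7))*((-8)² - 69) = (157/(-5))*((-8)² - 69) = (157*(-⅕))*(64 - 69) = -157/5*(-5) = 157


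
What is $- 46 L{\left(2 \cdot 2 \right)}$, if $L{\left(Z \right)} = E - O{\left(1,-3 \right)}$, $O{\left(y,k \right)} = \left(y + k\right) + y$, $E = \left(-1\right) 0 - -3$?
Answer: $-184$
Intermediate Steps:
$E = 3$ ($E = 0 + 3 = 3$)
$O{\left(y,k \right)} = k + 2 y$ ($O{\left(y,k \right)} = \left(k + y\right) + y = k + 2 y$)
$L{\left(Z \right)} = 4$ ($L{\left(Z \right)} = 3 - \left(-3 + 2 \cdot 1\right) = 3 - \left(-3 + 2\right) = 3 - -1 = 3 + 1 = 4$)
$- 46 L{\left(2 \cdot 2 \right)} = \left(-46\right) 4 = -184$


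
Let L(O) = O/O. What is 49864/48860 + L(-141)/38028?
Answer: 474069263/464512020 ≈ 1.0206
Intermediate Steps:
L(O) = 1
49864/48860 + L(-141)/38028 = 49864/48860 + 1/38028 = 49864*(1/48860) + 1*(1/38028) = 12466/12215 + 1/38028 = 474069263/464512020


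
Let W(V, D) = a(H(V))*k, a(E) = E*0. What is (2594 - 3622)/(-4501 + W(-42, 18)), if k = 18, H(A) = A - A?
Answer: 1028/4501 ≈ 0.22839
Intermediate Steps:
H(A) = 0
a(E) = 0
W(V, D) = 0 (W(V, D) = 0*18 = 0)
(2594 - 3622)/(-4501 + W(-42, 18)) = (2594 - 3622)/(-4501 + 0) = -1028/(-4501) = -1028*(-1/4501) = 1028/4501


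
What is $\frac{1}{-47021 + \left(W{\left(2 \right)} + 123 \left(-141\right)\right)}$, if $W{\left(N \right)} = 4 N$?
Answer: $- \frac{1}{64356} \approx -1.5539 \cdot 10^{-5}$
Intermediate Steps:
$\frac{1}{-47021 + \left(W{\left(2 \right)} + 123 \left(-141\right)\right)} = \frac{1}{-47021 + \left(4 \cdot 2 + 123 \left(-141\right)\right)} = \frac{1}{-47021 + \left(8 - 17343\right)} = \frac{1}{-47021 - 17335} = \frac{1}{-64356} = - \frac{1}{64356}$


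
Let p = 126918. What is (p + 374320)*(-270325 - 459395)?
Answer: -365763393360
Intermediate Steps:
(p + 374320)*(-270325 - 459395) = (126918 + 374320)*(-270325 - 459395) = 501238*(-729720) = -365763393360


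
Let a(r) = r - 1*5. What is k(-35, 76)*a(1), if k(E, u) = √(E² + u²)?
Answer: -4*√7001 ≈ -334.69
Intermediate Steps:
a(r) = -5 + r (a(r) = r - 5 = -5 + r)
k(-35, 76)*a(1) = √((-35)² + 76²)*(-5 + 1) = √(1225 + 5776)*(-4) = √7001*(-4) = -4*√7001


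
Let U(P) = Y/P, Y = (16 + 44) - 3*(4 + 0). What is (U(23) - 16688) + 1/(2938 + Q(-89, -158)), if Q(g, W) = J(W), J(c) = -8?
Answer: -1124463657/67390 ≈ -16686.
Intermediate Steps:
Q(g, W) = -8
Y = 48 (Y = 60 - 3*4 = 60 - 12 = 48)
U(P) = 48/P
(U(23) - 16688) + 1/(2938 + Q(-89, -158)) = (48/23 - 16688) + 1/(2938 - 8) = (48*(1/23) - 16688) + 1/2930 = (48/23 - 16688) + 1/2930 = -383776/23 + 1/2930 = -1124463657/67390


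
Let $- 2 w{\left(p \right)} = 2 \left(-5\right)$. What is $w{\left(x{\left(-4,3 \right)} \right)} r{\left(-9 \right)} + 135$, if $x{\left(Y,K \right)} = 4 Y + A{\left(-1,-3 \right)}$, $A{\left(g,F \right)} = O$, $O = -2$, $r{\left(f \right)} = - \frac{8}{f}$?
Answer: $\frac{1255}{9} \approx 139.44$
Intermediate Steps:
$A{\left(g,F \right)} = -2$
$x{\left(Y,K \right)} = -2 + 4 Y$ ($x{\left(Y,K \right)} = 4 Y - 2 = -2 + 4 Y$)
$w{\left(p \right)} = 5$ ($w{\left(p \right)} = - \frac{2 \left(-5\right)}{2} = \left(- \frac{1}{2}\right) \left(-10\right) = 5$)
$w{\left(x{\left(-4,3 \right)} \right)} r{\left(-9 \right)} + 135 = 5 \left(- \frac{8}{-9}\right) + 135 = 5 \left(\left(-8\right) \left(- \frac{1}{9}\right)\right) + 135 = 5 \cdot \frac{8}{9} + 135 = \frac{40}{9} + 135 = \frac{1255}{9}$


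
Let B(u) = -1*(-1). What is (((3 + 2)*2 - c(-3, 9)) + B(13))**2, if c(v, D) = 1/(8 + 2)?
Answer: 11881/100 ≈ 118.81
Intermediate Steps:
B(u) = 1
c(v, D) = 1/10
(((3 + 2)*2 - c(-3, 9)) + B(13))**2 = (((3 + 2)*2 - 1*1/10) + 1)**2 = ((5*2 - 1/10) + 1)**2 = ((10 - 1/10) + 1)**2 = (99/10 + 1)**2 = (109/10)**2 = 11881/100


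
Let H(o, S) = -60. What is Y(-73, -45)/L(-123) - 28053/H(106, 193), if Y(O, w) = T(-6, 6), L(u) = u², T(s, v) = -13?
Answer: 141471019/302580 ≈ 467.55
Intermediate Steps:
Y(O, w) = -13
Y(-73, -45)/L(-123) - 28053/H(106, 193) = -13/((-123)²) - 28053/(-60) = -13/15129 - 28053*(-1/60) = -13*1/15129 + 9351/20 = -13/15129 + 9351/20 = 141471019/302580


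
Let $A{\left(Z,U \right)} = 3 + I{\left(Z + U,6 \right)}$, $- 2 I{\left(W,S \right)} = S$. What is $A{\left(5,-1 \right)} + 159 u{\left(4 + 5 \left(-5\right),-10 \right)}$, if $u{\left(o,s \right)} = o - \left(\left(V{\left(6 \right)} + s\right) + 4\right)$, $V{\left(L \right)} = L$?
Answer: $-3339$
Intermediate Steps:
$I{\left(W,S \right)} = - \frac{S}{2}$
$A{\left(Z,U \right)} = 0$ ($A{\left(Z,U \right)} = 3 - 3 = 0$)
$u{\left(o,s \right)} = -10 + o - s$ ($u{\left(o,s \right)} = o - \left(\left(6 + s\right) + 4\right) = o - \left(10 + s\right) = -10 + o - s$)
$A{\left(5,-1 \right)} + 159 u{\left(4 + 5 \left(-5\right),-10 \right)} = 0 + 159 \left(-10 + \left(4 + 5 \left(-5\right)\right) - -10\right) = 0 + 159 \left(-10 + \left(4 - 25\right) + 10\right) = 0 + 159 \left(-10 - 21 + 10\right) = 0 + 159 \left(-21\right) = 0 - 3339 = -3339$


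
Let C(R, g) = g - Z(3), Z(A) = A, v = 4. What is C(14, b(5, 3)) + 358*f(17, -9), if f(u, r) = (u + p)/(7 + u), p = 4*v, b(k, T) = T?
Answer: 1969/4 ≈ 492.25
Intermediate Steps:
p = 16 (p = 4*4 = 16)
C(R, g) = -3 + g (C(R, g) = g - 1*3 = g - 3 = -3 + g)
f(u, r) = (16 + u)/(7 + u) (f(u, r) = (u + 16)/(7 + u) = (16 + u)/(7 + u))
C(14, b(5, 3)) + 358*f(17, -9) = (-3 + 3) + 358*((16 + 17)/(7 + 17)) = 0 + 358*(33/24) = 0 + 358*((1/24)*33) = 0 + 358*(11/8) = 0 + 1969/4 = 1969/4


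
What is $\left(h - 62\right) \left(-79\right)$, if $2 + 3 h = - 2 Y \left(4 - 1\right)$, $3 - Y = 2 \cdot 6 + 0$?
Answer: $\frac{10586}{3} \approx 3528.7$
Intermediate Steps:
$Y = -9$ ($Y = 3 - \left(2 \cdot 6 + 0\right) = 3 - \left(12 + 0\right) = 3 - 12 = -9$)
$h = \frac{52}{3}$ ($h = - \frac{2}{3} + \frac{\left(-2\right) \left(-9\right) \left(4 - 1\right)}{3} = - \frac{2}{3} + \frac{18 \left(4 - 1\right)}{3} = - \frac{2}{3} + \frac{18 \cdot 3}{3} = - \frac{2}{3} + \frac{1}{3} \cdot 54 = - \frac{2}{3} + 18 = \frac{52}{3} \approx 17.333$)
$\left(h - 62\right) \left(-79\right) = \left(\frac{52}{3} - 62\right) \left(-79\right) = \left(- \frac{134}{3}\right) \left(-79\right) = \frac{10586}{3}$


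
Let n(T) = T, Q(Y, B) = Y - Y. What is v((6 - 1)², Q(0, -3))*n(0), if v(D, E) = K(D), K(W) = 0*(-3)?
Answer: 0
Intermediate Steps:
Q(Y, B) = 0
K(W) = 0
v(D, E) = 0
v((6 - 1)², Q(0, -3))*n(0) = 0*0 = 0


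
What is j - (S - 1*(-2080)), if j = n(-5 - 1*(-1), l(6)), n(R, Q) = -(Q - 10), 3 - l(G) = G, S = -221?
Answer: -1846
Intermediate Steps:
l(G) = 3 - G
n(R, Q) = 10 - Q (n(R, Q) = -(-10 + Q) = 10 - Q)
j = 13 (j = 10 - (3 - 1*6) = 10 - (3 - 6) = 10 - 1*(-3) = 10 + 3 = 13)
j - (S - 1*(-2080)) = 13 - (-221 - 1*(-2080)) = 13 - (-221 + 2080) = 13 - 1*1859 = 13 - 1859 = -1846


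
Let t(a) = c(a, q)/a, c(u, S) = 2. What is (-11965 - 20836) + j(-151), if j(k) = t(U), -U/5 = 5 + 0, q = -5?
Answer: -820027/25 ≈ -32801.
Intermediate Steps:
U = -25 (U = -5*(5 + 0) = -5*5 = -25)
t(a) = 2/a
j(k) = -2/25 (j(k) = 2/(-25) = 2*(-1/25) = -2/25)
(-11965 - 20836) + j(-151) = (-11965 - 20836) - 2/25 = -32801 - 2/25 = -820027/25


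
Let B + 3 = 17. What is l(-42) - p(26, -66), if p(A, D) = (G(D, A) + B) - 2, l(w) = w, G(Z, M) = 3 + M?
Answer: -83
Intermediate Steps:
B = 14 (B = -3 + 17 = 14)
p(A, D) = 15 + A (p(A, D) = ((3 + A) + 14) - 2 = (17 + A) - 2 = 15 + A)
l(-42) - p(26, -66) = -42 - (15 + 26) = -42 - 1*41 = -42 - 41 = -83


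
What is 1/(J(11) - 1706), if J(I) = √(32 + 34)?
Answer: -853/1455185 - √66/2910370 ≈ -0.00058897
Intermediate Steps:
J(I) = √66
1/(J(11) - 1706) = 1/(√66 - 1706) = 1/(-1706 + √66)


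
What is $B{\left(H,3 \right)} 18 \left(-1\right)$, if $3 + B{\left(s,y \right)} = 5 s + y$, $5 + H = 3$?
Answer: $180$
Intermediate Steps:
$H = -2$ ($H = -5 + 3 = -2$)
$B{\left(s,y \right)} = -3 + y + 5 s$ ($B{\left(s,y \right)} = -3 + \left(5 s + y\right) = -3 + \left(y + 5 s\right) = -3 + y + 5 s$)
$B{\left(H,3 \right)} 18 \left(-1\right) = \left(-3 + 3 + 5 \left(-2\right)\right) 18 \left(-1\right) = \left(-3 + 3 - 10\right) 18 \left(-1\right) = \left(-10\right) 18 \left(-1\right) = \left(-180\right) \left(-1\right) = 180$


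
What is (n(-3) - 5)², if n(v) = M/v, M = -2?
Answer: 169/9 ≈ 18.778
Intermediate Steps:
n(v) = -2/v
(n(-3) - 5)² = (-2/(-3) - 5)² = (-2*(-⅓) - 5)² = (⅔ - 5)² = (-13/3)² = 169/9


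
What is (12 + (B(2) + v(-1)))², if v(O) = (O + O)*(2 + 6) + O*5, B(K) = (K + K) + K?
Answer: 9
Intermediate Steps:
B(K) = 3*K (B(K) = 2*K + K = 3*K)
v(O) = 21*O (v(O) = (2*O)*8 + 5*O = 16*O + 5*O = 21*O)
(12 + (B(2) + v(-1)))² = (12 + (3*2 + 21*(-1)))² = (12 + (6 - 21))² = (12 - 15)² = (-3)² = 9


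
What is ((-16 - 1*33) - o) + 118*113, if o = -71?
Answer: 13356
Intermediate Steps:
((-16 - 1*33) - o) + 118*113 = ((-16 - 1*33) - 1*(-71)) + 118*113 = ((-16 - 33) + 71) + 13334 = (-49 + 71) + 13334 = 22 + 13334 = 13356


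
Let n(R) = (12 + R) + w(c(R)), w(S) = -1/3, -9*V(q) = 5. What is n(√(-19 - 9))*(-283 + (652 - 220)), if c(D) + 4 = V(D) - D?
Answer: 5215/3 + 298*I*√7 ≈ 1738.3 + 788.43*I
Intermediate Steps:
V(q) = -5/9 (V(q) = -⅑*5 = -5/9)
c(D) = -41/9 - D (c(D) = -4 + (-5/9 - D) = -41/9 - D)
w(S) = -⅓ (w(S) = -1*⅓ = -⅓)
n(R) = 35/3 + R (n(R) = (12 + R) - ⅓ = 35/3 + R)
n(√(-19 - 9))*(-283 + (652 - 220)) = (35/3 + √(-19 - 9))*(-283 + (652 - 220)) = (35/3 + √(-28))*(-283 + 432) = (35/3 + 2*I*√7)*149 = 5215/3 + 298*I*√7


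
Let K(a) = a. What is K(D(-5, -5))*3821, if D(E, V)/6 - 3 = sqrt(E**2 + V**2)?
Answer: 68778 + 114630*sqrt(2) ≈ 2.3089e+5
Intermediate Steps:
D(E, V) = 18 + 6*sqrt(E**2 + V**2)
K(D(-5, -5))*3821 = (18 + 6*sqrt((-5)**2 + (-5)**2))*3821 = (18 + 6*sqrt(25 + 25))*3821 = (18 + 6*sqrt(50))*3821 = (18 + 6*(5*sqrt(2)))*3821 = (18 + 30*sqrt(2))*3821 = 68778 + 114630*sqrt(2)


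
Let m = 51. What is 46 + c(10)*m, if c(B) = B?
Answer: 556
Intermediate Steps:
46 + c(10)*m = 46 + 10*51 = 46 + 510 = 556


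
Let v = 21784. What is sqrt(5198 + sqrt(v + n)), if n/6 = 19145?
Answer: sqrt(5198 + sqrt(136654)) ≈ 74.617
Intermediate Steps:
n = 114870 (n = 6*19145 = 114870)
sqrt(5198 + sqrt(v + n)) = sqrt(5198 + sqrt(21784 + 114870)) = sqrt(5198 + sqrt(136654))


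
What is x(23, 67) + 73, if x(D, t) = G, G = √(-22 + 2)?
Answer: 73 + 2*I*√5 ≈ 73.0 + 4.4721*I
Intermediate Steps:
G = 2*I*√5 (G = √(-20) = 2*I*√5 ≈ 4.4721*I)
x(D, t) = 2*I*√5
x(23, 67) + 73 = 2*I*√5 + 73 = 73 + 2*I*√5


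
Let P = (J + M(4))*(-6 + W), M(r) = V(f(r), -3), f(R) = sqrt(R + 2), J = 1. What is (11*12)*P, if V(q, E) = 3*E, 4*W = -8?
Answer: 8448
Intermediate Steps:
W = -2 (W = (1/4)*(-8) = -2)
f(R) = sqrt(2 + R)
M(r) = -9 (M(r) = 3*(-3) = -9)
P = 64 (P = (1 - 9)*(-6 - 2) = -8*(-8) = 64)
(11*12)*P = (11*12)*64 = 132*64 = 8448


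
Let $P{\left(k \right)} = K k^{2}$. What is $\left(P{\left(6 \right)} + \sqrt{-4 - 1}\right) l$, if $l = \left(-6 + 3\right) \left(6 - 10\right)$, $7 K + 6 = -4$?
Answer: $- \frac{4320}{7} + 12 i \sqrt{5} \approx -617.14 + 26.833 i$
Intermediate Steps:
$K = - \frac{10}{7}$ ($K = - \frac{6}{7} + \frac{1}{7} \left(-4\right) = - \frac{6}{7} - \frac{4}{7} = - \frac{10}{7} \approx -1.4286$)
$P{\left(k \right)} = - \frac{10 k^{2}}{7}$
$l = 12$ ($l = - 3 \left(6 - 10\right) = \left(-3\right) \left(-4\right) = 12$)
$\left(P{\left(6 \right)} + \sqrt{-4 - 1}\right) l = \left(- \frac{10 \cdot 6^{2}}{7} + \sqrt{-4 - 1}\right) 12 = \left(\left(- \frac{10}{7}\right) 36 + \sqrt{-5}\right) 12 = \left(- \frac{360}{7} + i \sqrt{5}\right) 12 = - \frac{4320}{7} + 12 i \sqrt{5}$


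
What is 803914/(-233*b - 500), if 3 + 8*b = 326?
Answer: -6431312/79259 ≈ -81.143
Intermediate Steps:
b = 323/8 (b = -3/8 + (⅛)*326 = -3/8 + 163/4 = 323/8 ≈ 40.375)
803914/(-233*b - 500) = 803914/(-233*323/8 - 500) = 803914/(-75259/8 - 500) = 803914/(-79259/8) = 803914*(-8/79259) = -6431312/79259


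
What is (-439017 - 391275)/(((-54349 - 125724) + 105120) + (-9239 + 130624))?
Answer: -207573/11608 ≈ -17.882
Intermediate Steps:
(-439017 - 391275)/(((-54349 - 125724) + 105120) + (-9239 + 130624)) = -830292/((-180073 + 105120) + 121385) = -830292/(-74953 + 121385) = -830292/46432 = -830292*1/46432 = -207573/11608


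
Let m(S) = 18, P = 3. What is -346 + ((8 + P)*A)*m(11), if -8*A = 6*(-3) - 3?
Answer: 695/4 ≈ 173.75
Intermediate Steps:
A = 21/8 (A = -(6*(-3) - 3)/8 = -(-18 - 3)/8 = -1/8*(-21) = 21/8 ≈ 2.6250)
-346 + ((8 + P)*A)*m(11) = -346 + ((8 + 3)*(21/8))*18 = -346 + (11*(21/8))*18 = -346 + (231/8)*18 = -346 + 2079/4 = 695/4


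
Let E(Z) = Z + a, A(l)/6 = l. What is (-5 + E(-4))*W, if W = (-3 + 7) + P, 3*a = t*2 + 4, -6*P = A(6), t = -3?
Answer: 58/3 ≈ 19.333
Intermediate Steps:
A(l) = 6*l
P = -6 ≈ -6.0000
a = -⅔ (a = (-3*2 + 4)/3 = (-6 + 4)/3 = (⅓)*(-2) = -⅔ ≈ -0.66667)
E(Z) = -⅔ + Z (E(Z) = Z - ⅔ = -⅔ + Z)
W = -2 (W = (-3 + 7) - 6 = 4 - 6 = -2)
(-5 + E(-4))*W = (-5 + (-⅔ - 4))*(-2) = (-5 - 14/3)*(-2) = -29/3*(-2) = 58/3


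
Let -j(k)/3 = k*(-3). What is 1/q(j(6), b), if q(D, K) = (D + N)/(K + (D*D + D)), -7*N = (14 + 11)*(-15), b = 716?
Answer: 25802/753 ≈ 34.266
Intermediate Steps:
j(k) = 9*k (j(k) = -3*k*(-3) = -(-9)*k = 9*k)
N = 375/7 (N = -(14 + 11)*(-15)/7 = -25*(-15)/7 = -⅐*(-375) = 375/7 ≈ 53.571)
q(D, K) = (375/7 + D)/(D + K + D²) (q(D, K) = (D + 375/7)/(K + (D*D + D)) = (375/7 + D)/(K + (D² + D)) = (375/7 + D)/(K + (D + D²)) = (375/7 + D)/(D + K + D²))
1/q(j(6), b) = 1/((375/7 + 9*6)/(9*6 + 716 + (9*6)²)) = 1/((375/7 + 54)/(54 + 716 + 54²)) = 1/((753/7)/(54 + 716 + 2916)) = 1/((753/7)/3686) = 1/((1/3686)*(753/7)) = 1/(753/25802) = 25802/753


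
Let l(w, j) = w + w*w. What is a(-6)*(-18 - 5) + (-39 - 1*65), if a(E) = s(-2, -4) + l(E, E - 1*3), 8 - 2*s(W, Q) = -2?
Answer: -909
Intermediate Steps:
s(W, Q) = 5 (s(W, Q) = 4 - 1/2*(-2) = 4 + 1 = 5)
l(w, j) = w + w**2
a(E) = 5 + E*(1 + E)
a(-6)*(-18 - 5) + (-39 - 1*65) = (5 - 6*(1 - 6))*(-18 - 5) + (-39 - 1*65) = (5 - 6*(-5))*(-23) + (-39 - 65) = (5 + 30)*(-23) - 104 = 35*(-23) - 104 = -805 - 104 = -909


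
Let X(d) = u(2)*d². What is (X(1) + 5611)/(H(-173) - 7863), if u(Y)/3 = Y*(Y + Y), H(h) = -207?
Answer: -1127/1614 ≈ -0.69827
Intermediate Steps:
u(Y) = 6*Y² (u(Y) = 3*(Y*(Y + Y)) = 3*(Y*(2*Y)) = 3*(2*Y²) = 6*Y²)
X(d) = 24*d² (X(d) = (6*2²)*d² = (6*4)*d² = 24*d²)
(X(1) + 5611)/(H(-173) - 7863) = (24*1² + 5611)/(-207 - 7863) = (24*1 + 5611)/(-8070) = (24 + 5611)*(-1/8070) = 5635*(-1/8070) = -1127/1614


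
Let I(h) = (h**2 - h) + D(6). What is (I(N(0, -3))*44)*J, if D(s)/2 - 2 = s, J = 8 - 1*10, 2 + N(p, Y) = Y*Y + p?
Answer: -5104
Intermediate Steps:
N(p, Y) = -2 + p + Y**2 (N(p, Y) = -2 + (Y*Y + p) = -2 + (Y**2 + p) = -2 + (p + Y**2) = -2 + p + Y**2)
J = -2 (J = 8 - 10 = -2)
D(s) = 4 + 2*s
I(h) = 16 + h**2 - h (I(h) = (h**2 - h) + (4 + 2*6) = (h**2 - h) + (4 + 12) = (h**2 - h) + 16 = 16 + h**2 - h)
(I(N(0, -3))*44)*J = ((16 + (-2 + 0 + (-3)**2)**2 - (-2 + 0 + (-3)**2))*44)*(-2) = ((16 + (-2 + 0 + 9)**2 - (-2 + 0 + 9))*44)*(-2) = ((16 + 7**2 - 1*7)*44)*(-2) = ((16 + 49 - 7)*44)*(-2) = (58*44)*(-2) = 2552*(-2) = -5104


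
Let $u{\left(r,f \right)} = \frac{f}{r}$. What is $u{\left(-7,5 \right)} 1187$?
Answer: $- \frac{5935}{7} \approx -847.86$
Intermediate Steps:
$u{\left(-7,5 \right)} 1187 = \frac{5}{-7} \cdot 1187 = 5 \left(- \frac{1}{7}\right) 1187 = \left(- \frac{5}{7}\right) 1187 = - \frac{5935}{7}$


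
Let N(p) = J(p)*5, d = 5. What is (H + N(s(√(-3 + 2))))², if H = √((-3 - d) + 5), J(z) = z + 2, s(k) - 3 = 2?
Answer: (35 + I*√3)² ≈ 1222.0 + 121.24*I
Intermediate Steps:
s(k) = 5 (s(k) = 3 + 2 = 5)
J(z) = 2 + z
N(p) = 10 + 5*p (N(p) = (2 + p)*5 = 10 + 5*p)
H = I*√3 (H = √((-3 - 1*5) + 5) = √((-3 - 5) + 5) = √(-8 + 5) = √(-3) = I*√3 ≈ 1.732*I)
(H + N(s(√(-3 + 2))))² = (I*√3 + (10 + 5*5))² = (I*√3 + (10 + 25))² = (I*√3 + 35)² = (35 + I*√3)²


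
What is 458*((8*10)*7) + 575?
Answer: 257055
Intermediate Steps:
458*((8*10)*7) + 575 = 458*(80*7) + 575 = 458*560 + 575 = 256480 + 575 = 257055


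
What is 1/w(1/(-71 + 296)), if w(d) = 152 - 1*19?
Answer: 1/133 ≈ 0.0075188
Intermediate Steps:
w(d) = 133 (w(d) = 152 - 19 = 133)
1/w(1/(-71 + 296)) = 1/133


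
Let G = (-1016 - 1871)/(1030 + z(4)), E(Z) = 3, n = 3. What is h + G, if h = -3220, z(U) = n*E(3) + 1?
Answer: -3351687/1040 ≈ -3222.8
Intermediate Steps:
z(U) = 10 (z(U) = 3*3 + 1 = 9 + 1 = 10)
G = -2887/1040 (G = (-1016 - 1871)/(1030 + 10) = -2887/1040 ≈ -2.7760)
h + G = -3220 - 2887/1040 = -3351687/1040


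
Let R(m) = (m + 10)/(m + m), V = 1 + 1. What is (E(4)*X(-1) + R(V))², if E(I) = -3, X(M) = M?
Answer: 36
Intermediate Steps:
V = 2
R(m) = (10 + m)/(2*m) (R(m) = (10 + m)/((2*m)) = (10 + m)*(1/(2*m)) = (10 + m)/(2*m))
(E(4)*X(-1) + R(V))² = (-3*(-1) + (½)*(10 + 2)/2)² = (3 + (½)*(½)*12)² = (3 + 3)² = 6² = 36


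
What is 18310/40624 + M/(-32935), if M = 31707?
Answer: -342512659/668975720 ≈ -0.51200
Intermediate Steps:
18310/40624 + M/(-32935) = 18310/40624 + 31707/(-32935) = 18310*(1/40624) + 31707*(-1/32935) = 9155/20312 - 31707/32935 = -342512659/668975720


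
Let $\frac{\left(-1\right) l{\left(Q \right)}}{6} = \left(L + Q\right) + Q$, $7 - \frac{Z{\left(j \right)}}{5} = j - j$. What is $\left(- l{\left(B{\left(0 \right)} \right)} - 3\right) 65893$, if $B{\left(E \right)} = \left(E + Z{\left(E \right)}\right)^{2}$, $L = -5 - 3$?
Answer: $965266557$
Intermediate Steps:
$Z{\left(j \right)} = 35$ ($Z{\left(j \right)} = 35 - 5 \left(j - j\right) = 35 - 0 = 35 + 0 = 35$)
$L = -8$
$B{\left(E \right)} = \left(35 + E\right)^{2}$ ($B{\left(E \right)} = \left(E + 35\right)^{2} = \left(35 + E\right)^{2}$)
$l{\left(Q \right)} = 48 - 12 Q$ ($l{\left(Q \right)} = - 6 \left(\left(-8 + Q\right) + Q\right) = - 6 \left(-8 + 2 Q\right) = 48 - 12 Q$)
$\left(- l{\left(B{\left(0 \right)} \right)} - 3\right) 65893 = \left(- (48 - 12 \left(35 + 0\right)^{2}) - 3\right) 65893 = \left(- (48 - 12 \cdot 35^{2}) - 3\right) 65893 = \left(- (48 - 14700) - 3\right) 65893 = \left(\left(-1\right) \left(-14652\right) - 3\right) 65893 = \left(14652 - 3\right) 65893 = 14649 \cdot 65893 = 965266557$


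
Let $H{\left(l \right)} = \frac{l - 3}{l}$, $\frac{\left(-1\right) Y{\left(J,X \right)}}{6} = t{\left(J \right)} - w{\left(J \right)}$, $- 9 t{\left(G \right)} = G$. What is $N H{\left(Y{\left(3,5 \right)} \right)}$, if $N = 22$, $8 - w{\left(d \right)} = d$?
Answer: $\frac{319}{16} \approx 19.938$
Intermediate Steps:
$t{\left(G \right)} = - \frac{G}{9}$
$w{\left(d \right)} = 8 - d$
$Y{\left(J,X \right)} = 48 - \frac{16 J}{3}$ ($Y{\left(J,X \right)} = - 6 \left(- \frac{J}{9} - \left(8 - J\right)\right) = - 6 \left(- \frac{J}{9} + \left(-8 + J\right)\right) = - 6 \left(-8 + \frac{8 J}{9}\right) = 48 - \frac{16 J}{3}$)
$H{\left(l \right)} = \frac{-3 + l}{l}$ ($H{\left(l \right)} = \frac{l - 3}{l} = \frac{-3 + l}{l}$)
$N H{\left(Y{\left(3,5 \right)} \right)} = 22 \frac{-3 + \left(48 - 16\right)}{48 - 16} = 22 \frac{-3 + 32}{32} = 22 \cdot \frac{1}{32} \cdot 29 = 22 \cdot \frac{29}{32} = \frac{319}{16}$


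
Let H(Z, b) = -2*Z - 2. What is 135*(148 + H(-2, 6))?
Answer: 20250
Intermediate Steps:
H(Z, b) = -2 - 2*Z
135*(148 + H(-2, 6)) = 135*(148 + (-2 - 2*(-2))) = 135*(148 + (-2 + 4)) = 135*(148 + 2) = 135*150 = 20250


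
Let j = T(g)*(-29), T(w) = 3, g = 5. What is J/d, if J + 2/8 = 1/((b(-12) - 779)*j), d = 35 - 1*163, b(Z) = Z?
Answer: 68813/35234304 ≈ 0.0019530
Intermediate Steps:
j = -87 (j = 3*(-29) = -87)
d = -128 (d = 35 - 163 = -128)
J = -68813/275268 (J = -1/4 + 1/(-12 - 779*(-87)) = -1/4 - 1/87/(-791) = -1/4 - 1/791*(-1/87) = -1/4 + 1/68817 = -68813/275268 ≈ -0.24999)
J/d = -68813/275268/(-128) = -68813/275268*(-1/128) = 68813/35234304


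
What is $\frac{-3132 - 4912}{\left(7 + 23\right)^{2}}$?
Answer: $- \frac{2011}{225} \approx -8.9378$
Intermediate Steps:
$\frac{-3132 - 4912}{\left(7 + 23\right)^{2}} = - \frac{8044}{30^{2}} = - \frac{8044}{900} = \left(-8044\right) \frac{1}{900} = - \frac{2011}{225}$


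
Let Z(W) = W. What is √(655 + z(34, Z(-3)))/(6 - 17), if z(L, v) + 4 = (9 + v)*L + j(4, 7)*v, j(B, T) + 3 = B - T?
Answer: -3*√97/11 ≈ -2.6861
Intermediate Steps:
j(B, T) = -3 + B - T (j(B, T) = -3 + (B - T) = -3 + B - T)
z(L, v) = -4 - 6*v + L*(9 + v) (z(L, v) = -4 + ((9 + v)*L + (-3 + 4 - 1*7)*v) = -4 + (L*(9 + v) + (-3 + 4 - 7)*v) = -4 + (L*(9 + v) - 6*v) = -4 + (-6*v + L*(9 + v)) = -4 - 6*v + L*(9 + v))
√(655 + z(34, Z(-3)))/(6 - 17) = √(655 + (-4 - 6*(-3) + 9*34 + 34*(-3)))/(6 - 17) = √(655 + (-4 + 18 + 306 - 102))/(-11) = -√(655 + 218)/11 = -3*√97/11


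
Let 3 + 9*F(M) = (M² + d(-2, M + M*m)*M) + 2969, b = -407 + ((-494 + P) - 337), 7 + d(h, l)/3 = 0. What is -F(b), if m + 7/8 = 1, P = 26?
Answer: -1497362/9 ≈ -1.6637e+5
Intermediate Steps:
m = ⅛ (m = -7/8 + 1 = ⅛ ≈ 0.12500)
d(h, l) = -21 (d(h, l) = -21 + 3*0 = -21 + 0 = -21)
b = -1212 (b = -407 + ((-494 + 26) - 337) = -407 + (-468 - 337) = -407 - 805 = -1212)
F(M) = 2966/9 - 7*M/3 + M²/9 (F(M) = -⅓ + ((M² - 21*M) + 2969)/9 = -⅓ + (2969 + M² - 21*M)/9 = -⅓ + (2969/9 - 7*M/3 + M²/9) = 2966/9 - 7*M/3 + M²/9)
-F(b) = -(2966/9 - 7/3*(-1212) + (⅑)*(-1212)²) = -(2966/9 + 2828 + (⅑)*1468944) = -(2966/9 + 2828 + 163216) = -1*1497362/9 = -1497362/9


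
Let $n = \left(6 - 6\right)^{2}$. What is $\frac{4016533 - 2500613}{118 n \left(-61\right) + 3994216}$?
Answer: $\frac{189490}{499277} \approx 0.37953$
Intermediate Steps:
$n = 0$ ($n = 0^{2} = 0$)
$\frac{4016533 - 2500613}{118 n \left(-61\right) + 3994216} = \frac{4016533 - 2500613}{118 \cdot 0 \left(-61\right) + 3994216} = \frac{1515920}{0 \left(-61\right) + 3994216} = \frac{1515920}{0 + 3994216} = \frac{1515920}{3994216} = 1515920 \cdot \frac{1}{3994216} = \frac{189490}{499277}$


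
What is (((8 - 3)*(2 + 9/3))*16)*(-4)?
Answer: -1600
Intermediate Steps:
(((8 - 3)*(2 + 9/3))*16)*(-4) = ((5*(2 + 9*(⅓)))*16)*(-4) = ((5*(2 + 3))*16)*(-4) = ((5*5)*16)*(-4) = (25*16)*(-4) = 400*(-4) = -1600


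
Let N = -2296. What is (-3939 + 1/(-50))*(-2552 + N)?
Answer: 477409224/25 ≈ 1.9096e+7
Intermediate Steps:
(-3939 + 1/(-50))*(-2552 + N) = (-3939 + 1/(-50))*(-2552 - 2296) = (-3939 - 1/50)*(-4848) = -196951/50*(-4848) = 477409224/25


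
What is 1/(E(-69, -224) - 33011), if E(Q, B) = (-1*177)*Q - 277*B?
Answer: 1/41250 ≈ 2.4242e-5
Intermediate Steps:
E(Q, B) = -277*B - 177*Q (E(Q, B) = -177*Q - 277*B = -277*B - 177*Q)
1/(E(-69, -224) - 33011) = 1/((-277*(-224) - 177*(-69)) - 33011) = 1/((62048 + 12213) - 33011) = 1/(74261 - 33011) = 1/41250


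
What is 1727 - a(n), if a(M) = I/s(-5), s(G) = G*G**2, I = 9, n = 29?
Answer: 215884/125 ≈ 1727.1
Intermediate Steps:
s(G) = G**3
a(M) = -9/125 (a(M) = 9/((-5)**3) = 9/(-125) = 9*(-1/125) = -9/125)
1727 - a(n) = 1727 - 1*(-9/125) = 1727 + 9/125 = 215884/125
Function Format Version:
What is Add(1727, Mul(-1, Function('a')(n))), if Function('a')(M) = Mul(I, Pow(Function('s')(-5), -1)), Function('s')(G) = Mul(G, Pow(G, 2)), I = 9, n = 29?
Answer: Rational(215884, 125) ≈ 1727.1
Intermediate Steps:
Function('s')(G) = Pow(G, 3)
Function('a')(M) = Rational(-9, 125) (Function('a')(M) = Mul(9, Pow(Pow(-5, 3), -1)) = Mul(9, Pow(-125, -1)) = Mul(9, Rational(-1, 125)) = Rational(-9, 125))
Add(1727, Mul(-1, Function('a')(n))) = Add(1727, Mul(-1, Rational(-9, 125))) = Add(1727, Rational(9, 125)) = Rational(215884, 125)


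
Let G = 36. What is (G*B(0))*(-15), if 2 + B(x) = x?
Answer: 1080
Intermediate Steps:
B(x) = -2 + x
(G*B(0))*(-15) = (36*(-2 + 0))*(-15) = (36*(-2))*(-15) = -72*(-15) = 1080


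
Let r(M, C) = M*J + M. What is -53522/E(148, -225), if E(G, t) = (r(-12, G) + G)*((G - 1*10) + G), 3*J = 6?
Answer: -3823/2288 ≈ -1.6709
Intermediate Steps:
J = 2 (J = (⅓)*6 = 2)
r(M, C) = 3*M (r(M, C) = M*2 + M = 2*M + M = 3*M)
E(G, t) = (-36 + G)*(-10 + 2*G) (E(G, t) = (3*(-12) + G)*((G - 1*10) + G) = (-36 + G)*((G - 10) + G) = (-36 + G)*((-10 + G) + G) = (-36 + G)*(-10 + 2*G))
-53522/E(148, -225) = -53522/(360 - 82*148 + 2*148²) = -53522/(360 - 12136 + 2*21904) = -53522/(360 - 12136 + 43808) = -53522/32032 = -53522*1/32032 = -3823/2288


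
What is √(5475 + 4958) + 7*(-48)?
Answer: -336 + √10433 ≈ -233.86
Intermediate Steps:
√(5475 + 4958) + 7*(-48) = √10433 - 336 = -336 + √10433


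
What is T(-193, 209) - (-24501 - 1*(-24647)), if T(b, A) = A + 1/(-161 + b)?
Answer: 22301/354 ≈ 62.997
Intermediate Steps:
T(-193, 209) - (-24501 - 1*(-24647)) = (1 - 161*209 + 209*(-193))/(-161 - 193) - (-24501 - 1*(-24647)) = (1 - 33649 - 40337)/(-354) - (-24501 + 24647) = -1/354*(-73985) - 1*146 = 73985/354 - 146 = 22301/354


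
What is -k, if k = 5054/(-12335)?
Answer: 5054/12335 ≈ 0.40973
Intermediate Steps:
k = -5054/12335 (k = 5054*(-1/12335) = -5054/12335 ≈ -0.40973)
-k = -1*(-5054/12335) = 5054/12335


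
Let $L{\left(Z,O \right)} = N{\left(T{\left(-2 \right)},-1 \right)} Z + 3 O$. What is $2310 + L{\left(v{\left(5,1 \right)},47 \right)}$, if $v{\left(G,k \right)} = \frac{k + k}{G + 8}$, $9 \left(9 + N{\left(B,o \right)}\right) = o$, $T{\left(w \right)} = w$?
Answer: $\frac{286603}{117} \approx 2449.6$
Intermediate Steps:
$N{\left(B,o \right)} = -9 + \frac{o}{9}$
$v{\left(G,k \right)} = \frac{2 k}{8 + G}$
$L{\left(Z,O \right)} = 3 O - \frac{82 Z}{9}$ ($L{\left(Z,O \right)} = \left(-9 + \frac{1}{9} \left(-1\right)\right) Z + 3 O = \left(-9 - \frac{1}{9}\right) Z + 3 O = - \frac{82 Z}{9} + 3 O = 3 O - \frac{82 Z}{9}$)
$2310 + L{\left(v{\left(5,1 \right)},47 \right)} = 2310 + \left(3 \cdot 47 - \frac{82 \cdot 2 \cdot 1 \frac{1}{8 + 5}}{9}\right) = 2310 + \left(141 - \frac{82 \cdot 2 \cdot 1 \cdot \frac{1}{13}}{9}\right) = 2310 + \left(141 - \frac{164}{117}\right) = 2310 + \frac{16333}{117} = \frac{286603}{117}$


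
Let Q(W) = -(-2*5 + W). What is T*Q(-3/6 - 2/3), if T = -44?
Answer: -1474/3 ≈ -491.33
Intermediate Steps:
Q(W) = 10 - W (Q(W) = -(-10 + W) = 10 - W)
T*Q(-3/6 - 2/3) = -44*(10 - (-3/6 - 2/3)) = -44*(10 - (-3*1/6 - 2*1/3)) = -44*(10 - (-1/2 - 2/3)) = -44*(10 - 1*(-7/6)) = -44*(10 + 7/6) = -44*67/6 = -1474/3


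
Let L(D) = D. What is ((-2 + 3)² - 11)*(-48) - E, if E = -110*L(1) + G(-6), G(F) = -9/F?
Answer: 1177/2 ≈ 588.50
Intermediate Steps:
E = -217/2 (E = -110*1 - 9/(-6) = -110 - 9*(-⅙) = -110 + 3/2 = -217/2 ≈ -108.50)
((-2 + 3)² - 11)*(-48) - E = ((-2 + 3)² - 11)*(-48) - 1*(-217/2) = (1² - 11)*(-48) + 217/2 = (1 - 11)*(-48) + 217/2 = -10*(-48) + 217/2 = 480 + 217/2 = 1177/2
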